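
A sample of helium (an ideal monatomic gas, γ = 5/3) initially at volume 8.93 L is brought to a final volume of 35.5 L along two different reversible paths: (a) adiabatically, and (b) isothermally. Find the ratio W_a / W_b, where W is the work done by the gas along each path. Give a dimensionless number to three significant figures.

W_a / W_b ≈ 0.654

Path (a) adiabatic: W = P₁V₁(1 − (V₁/V₂)^(γ−1))/(γ−1) → W_a/(P₁V₁) = 0.9023.
Path (b) isothermal: W = P₁V₁ ln(V₂/V₁) → W_b/(P₁V₁) = 1.38.
W_a / W_b = 0.9023 / 1.38 = 0.6538.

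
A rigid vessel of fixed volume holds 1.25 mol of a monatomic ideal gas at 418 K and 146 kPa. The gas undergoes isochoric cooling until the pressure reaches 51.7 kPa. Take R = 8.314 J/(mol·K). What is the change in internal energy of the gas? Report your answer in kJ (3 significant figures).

ΔU ≈ -4.21 kJ

Constant volume ⇒ W = 0, so Q = ΔU = nCᵥΔT with Cᵥ = 3R/2 = 12.47 J/(mol·K).
At constant V, T₂/T₁ = P₂/P₁ ⇒ ΔT = T₁(P₂/P₁ − 1) = 418·(51.7/146 − 1) = -270 K.
ΔU = (1.25)(12.47)(-270) = -4209 J.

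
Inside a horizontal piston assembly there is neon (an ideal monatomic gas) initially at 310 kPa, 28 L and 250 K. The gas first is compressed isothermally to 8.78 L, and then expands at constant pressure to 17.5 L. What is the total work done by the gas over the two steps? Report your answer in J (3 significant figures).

W_total ≈ -1450 J

Step 1 (isothermal): W = P₁V₁ ln(V₂/V₁) = (8680) ln(8.78/28) = -10066 J.
After step 1: P = 988.6 kPa, V = 8.78 L, T = 250 K.
Step 2 (isobaric): W = PΔV = (988.6 kPa)(17.5 − 8.78 L) = 8621 J.
W_total = -10066 + 8621 = -1446 J.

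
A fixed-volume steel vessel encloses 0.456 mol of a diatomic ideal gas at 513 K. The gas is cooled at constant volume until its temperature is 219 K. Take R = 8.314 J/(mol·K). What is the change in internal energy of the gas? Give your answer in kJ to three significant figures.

ΔU ≈ -2.79 kJ

Constant volume ⇒ W = 0, so Q = ΔU = nCᵥΔT with Cᵥ = 5R/2 = 20.79 J/(mol·K).
ΔU = (0.456)(20.79)(219 − 513) = -2787 J.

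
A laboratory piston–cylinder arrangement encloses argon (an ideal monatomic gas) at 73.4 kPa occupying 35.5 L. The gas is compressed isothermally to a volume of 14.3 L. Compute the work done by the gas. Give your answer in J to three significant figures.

W ≈ -2370 J

Isothermal: W = nRT ln(V₂/V₁) = P₁V₁ ln(V₂/V₁).
P₁V₁ = (73.4 kPa)(35.5 L) = 2606 J.
W = 2606 × ln(14.3/35.5) = 2606 × -0.9093
W_by_gas = -2369 J.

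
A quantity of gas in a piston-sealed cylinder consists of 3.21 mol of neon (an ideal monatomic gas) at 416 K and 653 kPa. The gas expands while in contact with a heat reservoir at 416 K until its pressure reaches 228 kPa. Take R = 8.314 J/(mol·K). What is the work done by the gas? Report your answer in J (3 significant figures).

W ≈ 11700 J

Isothermal process: W = nRT ln(V₂/V₁) = nRT ln(P₁/P₂).
W = (3.21)(8.314)(416) × ln(653/228)
  = 11102 × ln(2.864) = 11102 × 1.052
W_by_gas = 11682 J.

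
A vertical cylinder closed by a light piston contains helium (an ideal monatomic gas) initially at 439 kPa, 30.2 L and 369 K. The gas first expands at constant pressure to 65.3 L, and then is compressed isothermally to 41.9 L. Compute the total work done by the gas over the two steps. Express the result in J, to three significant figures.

W_total ≈ 2690 J

Step 1 (isobaric): W = PΔV = (439 kPa)(65.3 − 30.2 L) = 15409 J.
After step 1: P = 439 kPa, V = 65.3 L, T = 797.9 K.
Step 2 (isothermal): W = P₁V₁ ln(V₂/V₁) = (28667) ln(41.9/65.3) = -12720 J.
W_total = 15409 − 12720 = 2689 J.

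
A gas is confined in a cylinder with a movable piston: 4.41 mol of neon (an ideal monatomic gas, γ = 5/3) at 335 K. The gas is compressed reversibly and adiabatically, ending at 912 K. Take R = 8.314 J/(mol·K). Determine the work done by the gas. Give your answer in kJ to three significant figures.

W ≈ -31.7 kJ

Adiabatic ⇒ Q = 0, so W_by = −ΔU = nCᵥ(T₁ − T₂).
Cᵥ = 3R/2 = 12.47 J/(mol·K).
W = (4.41)(12.47)(335 − 912) = -31733 J.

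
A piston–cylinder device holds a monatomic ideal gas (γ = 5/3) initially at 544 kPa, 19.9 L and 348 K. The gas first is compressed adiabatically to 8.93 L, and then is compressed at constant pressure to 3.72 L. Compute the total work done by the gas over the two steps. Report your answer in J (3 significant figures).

Step 1 (adiabatic): W = (P₁V₁ − P₂V₂)/(γ−1) = (10826 − 18469)/0.667 = -11466 J.
After step 1: P = 2068 kPa, V = 8.93 L, T = 593.7 K.
Step 2 (isobaric): W = PΔV = (2068 kPa)(3.72 − 8.93 L) = -10776 J.
W_total = -11466 − 10776 = -22241 J.

W_total ≈ -22200 J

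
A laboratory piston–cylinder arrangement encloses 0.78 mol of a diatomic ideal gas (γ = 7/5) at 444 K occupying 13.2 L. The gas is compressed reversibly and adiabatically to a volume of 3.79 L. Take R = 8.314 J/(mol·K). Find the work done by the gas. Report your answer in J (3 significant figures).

W ≈ -4660 J

Adiabatic: TV^(γ−1) = const with γ = 7/5.
T₂ = T₁ (V₁/V₂)^(γ−1) = 444 × (13.2/3.79)^0.4 = 444 × 1.647 = 731.4 K.
W_by = nCᵥ(T₁ − T₂) = (0.78)(20.79)(444 − 731.4) = -4659 J.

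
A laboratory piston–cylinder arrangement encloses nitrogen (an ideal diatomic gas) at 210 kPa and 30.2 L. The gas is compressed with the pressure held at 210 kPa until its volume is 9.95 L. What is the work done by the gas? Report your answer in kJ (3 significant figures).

Isobaric: W = P ΔV.
W = (210 kPa)(9.95 − 30.2 L) = (210)(-20.25) = -4252 J.

W ≈ -4.25 kJ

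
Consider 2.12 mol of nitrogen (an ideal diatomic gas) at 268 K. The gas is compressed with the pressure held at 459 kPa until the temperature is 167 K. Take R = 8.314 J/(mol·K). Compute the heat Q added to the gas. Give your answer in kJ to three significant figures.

Q ≈ -6.23 kJ

Isobaric: W = nRΔT = (2.12)(8.314)(-101) = -1780 J.
ΔU = nCᵥΔT with Cᵥ = 5R/2: ΔU = (2.12)(20.79)(-101) = -4450 J.
Q = ΔU + W = -4450 − 1780 = -6231 J.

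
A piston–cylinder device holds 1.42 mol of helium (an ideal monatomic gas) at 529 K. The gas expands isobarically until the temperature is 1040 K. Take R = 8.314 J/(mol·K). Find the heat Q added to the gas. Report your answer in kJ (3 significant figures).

Q ≈ 15.1 kJ

Isobaric: W = nRΔT = (1.42)(8.314)(511) = 6033 J.
ΔU = nCᵥΔT with Cᵥ = 3R/2: ΔU = (1.42)(12.47)(511) = 9049 J.
Q = ΔU + W = 9049 + 6033 = 15082 J.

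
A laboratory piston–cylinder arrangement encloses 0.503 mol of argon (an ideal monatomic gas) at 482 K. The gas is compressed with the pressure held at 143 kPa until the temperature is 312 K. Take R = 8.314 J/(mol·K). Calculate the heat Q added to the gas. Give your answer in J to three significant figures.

Isobaric: W = nRΔT = (0.503)(8.314)(-170) = -710.9 J.
ΔU = nCᵥΔT with Cᵥ = 3R/2: ΔU = (0.503)(12.47)(-170) = -1066 J.
Q = ΔU + W = -1066 − 710.9 = -1777 J.

Q ≈ -1780 J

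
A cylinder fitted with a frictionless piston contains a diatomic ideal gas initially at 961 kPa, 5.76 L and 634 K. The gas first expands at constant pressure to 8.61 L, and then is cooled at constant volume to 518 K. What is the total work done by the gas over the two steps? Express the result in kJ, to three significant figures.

Step 1 (isobaric): W = PΔV = (961 kPa)(8.61 − 5.76 L) = 2739 J.
Step 2 (isochoric): W = 0 (constant volume).
W_total = 2739 + 0 = 2739 J.

W_total ≈ 2.74 kJ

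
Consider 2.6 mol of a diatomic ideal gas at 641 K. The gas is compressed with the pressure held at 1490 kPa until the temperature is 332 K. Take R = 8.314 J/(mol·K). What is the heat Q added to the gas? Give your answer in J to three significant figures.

Isobaric: W = nRΔT = (2.6)(8.314)(-309) = -6679 J.
ΔU = nCᵥΔT with Cᵥ = 5R/2: ΔU = (2.6)(20.79)(-309) = -16699 J.
Q = ΔU + W = -16699 − 6679 = -23378 J.

Q ≈ -23400 J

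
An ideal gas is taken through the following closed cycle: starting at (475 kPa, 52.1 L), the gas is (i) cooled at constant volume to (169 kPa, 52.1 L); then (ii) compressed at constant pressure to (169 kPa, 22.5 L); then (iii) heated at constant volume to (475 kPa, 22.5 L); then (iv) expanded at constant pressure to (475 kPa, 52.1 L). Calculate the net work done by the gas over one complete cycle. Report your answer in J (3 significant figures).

W_net ≈ 9060 J

Constant-volume legs do no work.
W(ii) = (169)(22.5 − 52.1) = -5002 J; W(iv) = (475)(52.1 − 22.5) = 14060 J.
W_net = -5002 + 14060 = 9058 J (the clockwise enclosed area).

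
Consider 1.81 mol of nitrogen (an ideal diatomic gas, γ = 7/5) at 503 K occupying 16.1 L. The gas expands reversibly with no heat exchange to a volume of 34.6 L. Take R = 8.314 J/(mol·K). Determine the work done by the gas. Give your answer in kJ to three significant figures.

Adiabatic: TV^(γ−1) = const with γ = 7/5.
T₂ = T₁ (V₁/V₂)^(γ−1) = 503 × (16.1/34.6)^0.4 = 503 × 0.7364 = 370.4 K.
W_by = nCᵥ(T₁ − T₂) = (1.81)(20.79)(503 − 370.4) = 4989 J.

W ≈ 4.99 kJ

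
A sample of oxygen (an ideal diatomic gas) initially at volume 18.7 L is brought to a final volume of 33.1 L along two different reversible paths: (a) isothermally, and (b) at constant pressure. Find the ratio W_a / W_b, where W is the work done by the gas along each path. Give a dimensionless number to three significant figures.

Path (a) isothermal: W = P₁V₁ ln(V₂/V₁) → W_a/(P₁V₁) = 0.571.
Path (b) isobaric: W = P₁(V₂ − V₁) → W_b/(P₁V₁) = 0.7701.
W_a / W_b = 0.571 / 0.7701 = 0.7415.

W_a / W_b ≈ 0.742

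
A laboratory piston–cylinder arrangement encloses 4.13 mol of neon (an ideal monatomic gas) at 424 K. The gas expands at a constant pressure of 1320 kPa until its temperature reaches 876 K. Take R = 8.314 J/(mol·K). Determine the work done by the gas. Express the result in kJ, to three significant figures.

Isobaric: W = P ΔV = nR ΔT.
W = (4.13)(8.314)(876 − 424) = 15520 J.

W ≈ 15.5 kJ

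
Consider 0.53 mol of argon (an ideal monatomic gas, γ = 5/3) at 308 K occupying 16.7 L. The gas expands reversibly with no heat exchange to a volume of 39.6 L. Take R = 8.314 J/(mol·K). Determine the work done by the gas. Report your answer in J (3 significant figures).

Adiabatic: TV^(γ−1) = const with γ = 5/3.
T₂ = T₁ (V₁/V₂)^(γ−1) = 308 × (16.7/39.6)^0.667 = 308 × 0.5624 = 173.2 K.
W_by = nCᵥ(T₁ − T₂) = (0.53)(12.47)(308 − 173.2) = 890.9 J.

W ≈ 891 J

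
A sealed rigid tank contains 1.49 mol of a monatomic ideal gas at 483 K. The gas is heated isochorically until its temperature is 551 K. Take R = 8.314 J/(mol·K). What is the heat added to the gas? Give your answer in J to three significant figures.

Constant volume ⇒ W = 0, so Q = ΔU = nCᵥΔT with Cᵥ = 3R/2 = 12.47 J/(mol·K).
ΔU = (1.49)(12.47)(551 − 483) = 1264 J.

Q ≈ 1260 J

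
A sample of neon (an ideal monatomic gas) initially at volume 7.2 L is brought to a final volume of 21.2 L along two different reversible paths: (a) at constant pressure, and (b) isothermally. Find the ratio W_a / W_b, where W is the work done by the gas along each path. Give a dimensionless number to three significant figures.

Path (a) isobaric: W = P₁(V₂ − V₁) → W_a/(P₁V₁) = 1.944.
Path (b) isothermal: W = P₁V₁ ln(V₂/V₁) → W_b/(P₁V₁) = 1.08.
W_a / W_b = 1.944 / 1.08 = 1.801.

W_a / W_b ≈ 1.80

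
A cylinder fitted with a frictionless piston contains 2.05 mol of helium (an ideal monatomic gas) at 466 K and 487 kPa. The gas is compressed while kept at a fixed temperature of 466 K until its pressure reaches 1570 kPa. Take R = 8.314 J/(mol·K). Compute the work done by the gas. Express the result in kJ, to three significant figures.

W ≈ -9.30 kJ

Isothermal process: W = nRT ln(V₂/V₁) = nRT ln(P₁/P₂).
W = (2.05)(8.314)(466) × ln(487/1570)
  = 7942 × ln(0.3102) = 7942 × -1.171
W_by_gas = -9297 J.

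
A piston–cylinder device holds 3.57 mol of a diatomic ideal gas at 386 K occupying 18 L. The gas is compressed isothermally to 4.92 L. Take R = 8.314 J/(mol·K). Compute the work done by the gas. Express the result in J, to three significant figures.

W ≈ -14900 J

Isothermal: W = nRT ln(V₂/V₁).
W = (3.57)(8.314)(386) × ln(4.92/18)
  = 11457 × -1.297
W_by_gas = -14860 J.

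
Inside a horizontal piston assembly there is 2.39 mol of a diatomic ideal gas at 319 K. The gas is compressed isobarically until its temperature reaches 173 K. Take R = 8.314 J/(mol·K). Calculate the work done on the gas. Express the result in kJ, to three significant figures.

W ≈ 2.90 kJ

Isobaric: W = P ΔV = nR ΔT.
W = (2.39)(8.314)(173 − 319) = -2901 J.
Work on gas = −W_by = 2901 J.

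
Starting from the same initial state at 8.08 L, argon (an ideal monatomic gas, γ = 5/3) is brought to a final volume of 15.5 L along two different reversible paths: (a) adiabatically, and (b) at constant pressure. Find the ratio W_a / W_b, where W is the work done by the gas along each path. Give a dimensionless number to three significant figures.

W_a / W_b ≈ 0.575

Path (a) adiabatic: W = P₁V₁(1 − (V₁/V₂)^(γ−1))/(γ−1) → W_a/(P₁V₁) = 0.5284.
Path (b) isobaric: W = P₁(V₂ − V₁) → W_b/(P₁V₁) = 0.9183.
W_a / W_b = 0.5284 / 0.9183 = 0.5754.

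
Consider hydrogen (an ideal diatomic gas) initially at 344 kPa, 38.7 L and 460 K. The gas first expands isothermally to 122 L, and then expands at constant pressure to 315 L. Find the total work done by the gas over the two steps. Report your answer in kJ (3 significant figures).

W_total ≈ 36.3 kJ

Step 1 (isothermal): W = P₁V₁ ln(V₂/V₁) = (13313) ln(122/38.7) = 15286 J.
After step 1: P = 109.1 kPa, V = 122 L, T = 460 K.
Step 2 (isobaric): W = PΔV = (109.1 kPa)(315 − 122 L) = 21060 J.
W_total = 15286 + 21060 = 36346 J.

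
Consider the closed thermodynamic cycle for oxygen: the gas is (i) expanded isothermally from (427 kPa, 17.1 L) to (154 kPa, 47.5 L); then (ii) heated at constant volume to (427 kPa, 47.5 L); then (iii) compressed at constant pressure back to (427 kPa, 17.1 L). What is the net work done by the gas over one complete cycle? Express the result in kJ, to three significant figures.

Leg (i): W = PᵢVᵢ ln(V_f/Vᵢ) = (7302) ln(47.5/17.1) = 7460 J.
Leg (ii): W = 0.
Leg (iii): W = PΔV = (427)(17.1 − 47.5) = -12981 J.
W_net = 7460 − 12981 = -5521 J.

W_net ≈ -5.52 kJ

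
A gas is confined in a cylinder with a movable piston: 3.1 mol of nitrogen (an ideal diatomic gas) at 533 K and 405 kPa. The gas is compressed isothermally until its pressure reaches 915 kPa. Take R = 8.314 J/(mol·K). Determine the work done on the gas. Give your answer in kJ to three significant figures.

W ≈ 11.2 kJ

Isothermal process: W = nRT ln(V₂/V₁) = nRT ln(P₁/P₂).
W = (3.1)(8.314)(533) × ln(405/915)
  = 13737 × ln(0.4426) = 13737 × -0.815
W_by_gas = -11196 J; work on gas = −W_by = 11196 J.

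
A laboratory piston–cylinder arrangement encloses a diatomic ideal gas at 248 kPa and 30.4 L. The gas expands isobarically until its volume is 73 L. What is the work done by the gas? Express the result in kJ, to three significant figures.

W ≈ 10.6 kJ

Isobaric: W = P ΔV.
W = (248 kPa)(73 − 30.4 L) = (248)(42.6) = 10565 J.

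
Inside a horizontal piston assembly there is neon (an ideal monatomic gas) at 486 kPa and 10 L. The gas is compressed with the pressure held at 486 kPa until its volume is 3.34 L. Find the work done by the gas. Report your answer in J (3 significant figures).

Isobaric: W = P ΔV.
W = (486 kPa)(3.34 − 10 L) = (486)(-6.66) = -3237 J.

W ≈ -3240 J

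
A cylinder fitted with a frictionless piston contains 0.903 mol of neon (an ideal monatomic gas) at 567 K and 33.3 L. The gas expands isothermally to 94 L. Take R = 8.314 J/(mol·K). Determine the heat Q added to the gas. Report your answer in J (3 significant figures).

Q ≈ 4420 J

Isothermal ⇒ ΔU = 0, so Q = W = nRT ln(V₂/V₁).
Q = (0.903)(8.314)(567) ln(94/33.3) = 4257 × 1.038 = 4417 J.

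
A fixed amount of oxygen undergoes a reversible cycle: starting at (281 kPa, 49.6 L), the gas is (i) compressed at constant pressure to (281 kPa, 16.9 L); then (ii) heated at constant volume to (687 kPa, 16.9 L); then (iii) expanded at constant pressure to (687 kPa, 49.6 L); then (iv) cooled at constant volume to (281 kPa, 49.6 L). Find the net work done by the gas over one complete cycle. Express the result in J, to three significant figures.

Constant-volume legs do no work.
W(i) = (281)(16.9 − 49.6) = -9189 J; W(iii) = (687)(49.6 − 16.9) = 22465 J.
W_net = -9189 + 22465 = 13276 J (the clockwise enclosed area).

W_net ≈ 13300 J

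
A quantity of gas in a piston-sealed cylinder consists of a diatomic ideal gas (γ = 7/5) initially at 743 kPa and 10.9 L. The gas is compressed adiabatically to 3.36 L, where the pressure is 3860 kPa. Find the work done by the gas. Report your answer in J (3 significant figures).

W ≈ -12200 J

Adiabatic: W = (P₁V₁ − P₂V₂)/(γ − 1) with γ = 7/5.
P₁V₁ = 8099 J, P₂V₂ = 12970 J.
W = (8099 − 12970) / 0.4 = -12177 J.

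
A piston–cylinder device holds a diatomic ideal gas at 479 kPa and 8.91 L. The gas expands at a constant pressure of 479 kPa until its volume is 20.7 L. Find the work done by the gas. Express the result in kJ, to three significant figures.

Isobaric: W = P ΔV.
W = (479 kPa)(20.7 − 8.91 L) = (479)(11.79) = 5647 J.

W ≈ 5.65 kJ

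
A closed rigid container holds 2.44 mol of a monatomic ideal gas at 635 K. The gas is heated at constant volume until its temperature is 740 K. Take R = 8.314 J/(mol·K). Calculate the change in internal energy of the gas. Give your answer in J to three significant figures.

ΔU ≈ 3200 J

Constant volume ⇒ W = 0, so Q = ΔU = nCᵥΔT with Cᵥ = 3R/2 = 12.47 J/(mol·K).
ΔU = (2.44)(12.47)(740 − 635) = 3195 J.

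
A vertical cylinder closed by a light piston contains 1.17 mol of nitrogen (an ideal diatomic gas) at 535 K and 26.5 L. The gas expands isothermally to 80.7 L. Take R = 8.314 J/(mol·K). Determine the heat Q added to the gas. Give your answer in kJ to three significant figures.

Isothermal ⇒ ΔU = 0, so Q = W = nRT ln(V₂/V₁).
Q = (1.17)(8.314)(535) ln(80.7/26.5) = 5204 × 1.114 = 5795 J.

Q ≈ 5.80 kJ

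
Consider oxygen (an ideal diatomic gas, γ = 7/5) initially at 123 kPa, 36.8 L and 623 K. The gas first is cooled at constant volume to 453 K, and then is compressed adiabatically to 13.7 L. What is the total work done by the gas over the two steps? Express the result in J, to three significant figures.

Step 1 (isochoric): W = 0 (constant volume).
After step 1: P = 89.44 kPa (V unchanged).
Step 2 (adiabatic): W = (P₁V₁ − P₂V₂)/(γ−1) = (3291 − 4887)/0.4 = -3989 J.
W_total = 0 − 3989 = -3989 J.

W_total ≈ -3990 J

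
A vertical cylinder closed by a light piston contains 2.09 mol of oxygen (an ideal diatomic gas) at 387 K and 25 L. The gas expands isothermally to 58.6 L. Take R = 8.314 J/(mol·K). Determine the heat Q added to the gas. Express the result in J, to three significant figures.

Isothermal ⇒ ΔU = 0, so Q = W = nRT ln(V₂/V₁).
Q = (2.09)(8.314)(387) ln(58.6/25) = 6725 × 0.8519 = 5728 J.

Q ≈ 5730 J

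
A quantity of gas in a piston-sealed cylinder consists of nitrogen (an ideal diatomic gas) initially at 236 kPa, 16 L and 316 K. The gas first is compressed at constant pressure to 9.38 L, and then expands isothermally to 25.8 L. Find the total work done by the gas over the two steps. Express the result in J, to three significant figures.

W_total ≈ 677 J

Step 1 (isobaric): W = PΔV = (236 kPa)(9.38 − 16 L) = -1562 J.
After step 1: P = 236 kPa, V = 9.38 L, T = 185.3 K.
Step 2 (isothermal): W = P₁V₁ ln(V₂/V₁) = (2214) ln(25.8/9.38) = 2240 J.
W_total = -1562 + 2240 = 677.5 J.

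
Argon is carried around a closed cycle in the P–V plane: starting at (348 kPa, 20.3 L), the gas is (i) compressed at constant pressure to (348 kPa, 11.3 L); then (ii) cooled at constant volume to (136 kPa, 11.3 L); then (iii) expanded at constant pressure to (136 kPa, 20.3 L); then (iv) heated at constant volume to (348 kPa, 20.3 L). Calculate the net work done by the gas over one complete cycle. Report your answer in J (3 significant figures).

Constant-volume legs do no work.
W(i) = (348)(11.3 − 20.3) = -3132 J; W(iii) = (136)(20.3 − 11.3) = 1224 J.
W_net = -3132 + 1224 = -1908 J (the counter-clockwise enclosed area).

W_net ≈ -1910 J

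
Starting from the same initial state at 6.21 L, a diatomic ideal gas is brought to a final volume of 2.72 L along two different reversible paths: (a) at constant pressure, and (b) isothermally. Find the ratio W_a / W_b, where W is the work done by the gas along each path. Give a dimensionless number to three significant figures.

W_a / W_b ≈ 0.681

Path (a) isobaric: W = P₁(V₂ − V₁) → W_a/(P₁V₁) = -0.562.
Path (b) isothermal: W = P₁V₁ ln(V₂/V₁) → W_b/(P₁V₁) = -0.8255.
W_a / W_b = -0.562 / -0.8255 = 0.6808.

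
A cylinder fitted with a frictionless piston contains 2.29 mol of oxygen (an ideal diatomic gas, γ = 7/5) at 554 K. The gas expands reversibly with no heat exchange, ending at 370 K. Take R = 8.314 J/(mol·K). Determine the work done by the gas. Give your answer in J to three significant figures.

W ≈ 8760 J

Adiabatic ⇒ Q = 0, so W_by = −ΔU = nCᵥ(T₁ − T₂).
Cᵥ = 5R/2 = 20.79 J/(mol·K).
W = (2.29)(20.79)(554 − 370) = 8758 J.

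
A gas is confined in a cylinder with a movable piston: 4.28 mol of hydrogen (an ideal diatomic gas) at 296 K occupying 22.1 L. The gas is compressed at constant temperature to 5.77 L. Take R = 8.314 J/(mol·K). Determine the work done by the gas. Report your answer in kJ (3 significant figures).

W ≈ -14.1 kJ

Isothermal: W = nRT ln(V₂/V₁).
W = (4.28)(8.314)(296) × ln(5.77/22.1)
  = 10533 × -1.343
W_by_gas = -14145 J.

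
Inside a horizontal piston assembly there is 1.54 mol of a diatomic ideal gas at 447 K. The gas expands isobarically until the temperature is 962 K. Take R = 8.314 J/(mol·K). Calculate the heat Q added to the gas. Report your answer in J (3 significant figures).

Isobaric: W = nRΔT = (1.54)(8.314)(515) = 6594 J.
ΔU = nCᵥΔT with Cᵥ = 5R/2: ΔU = (1.54)(20.79)(515) = 16485 J.
Q = ΔU + W = 16485 + 6594 = 23078 J.

Q ≈ 23100 J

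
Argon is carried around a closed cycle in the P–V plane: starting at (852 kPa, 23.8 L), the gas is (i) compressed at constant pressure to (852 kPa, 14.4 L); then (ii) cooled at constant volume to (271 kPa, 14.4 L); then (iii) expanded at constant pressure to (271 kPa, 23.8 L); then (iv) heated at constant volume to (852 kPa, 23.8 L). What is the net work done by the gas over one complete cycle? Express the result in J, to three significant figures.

W_net ≈ -5460 J

Constant-volume legs do no work.
W(i) = (852)(14.4 − 23.8) = -8009 J; W(iii) = (271)(23.8 − 14.4) = 2547 J.
W_net = -8009 + 2547 = -5461 J (the counter-clockwise enclosed area).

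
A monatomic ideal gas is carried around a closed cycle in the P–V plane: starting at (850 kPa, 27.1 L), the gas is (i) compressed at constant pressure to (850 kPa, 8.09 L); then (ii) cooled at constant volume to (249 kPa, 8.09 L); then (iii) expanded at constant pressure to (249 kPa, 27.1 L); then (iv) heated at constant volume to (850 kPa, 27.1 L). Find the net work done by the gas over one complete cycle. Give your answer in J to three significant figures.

W_net ≈ -11400 J

Constant-volume legs do no work.
W(i) = (850)(8.09 − 27.1) = -16159 J; W(iii) = (249)(27.1 − 8.09) = 4733 J.
W_net = -16159 + 4733 = -11425 J (the counter-clockwise enclosed area).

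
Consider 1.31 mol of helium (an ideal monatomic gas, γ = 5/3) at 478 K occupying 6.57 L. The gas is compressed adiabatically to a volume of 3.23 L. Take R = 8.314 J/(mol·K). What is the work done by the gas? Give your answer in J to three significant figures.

W ≈ -4730 J

Adiabatic: TV^(γ−1) = const with γ = 5/3.
T₂ = T₁ (V₁/V₂)^(γ−1) = 478 × (6.57/3.23)^0.667 = 478 × 1.605 = 767.4 K.
W_by = nCᵥ(T₁ − T₂) = (1.31)(12.47)(478 − 767.4) = -4727 J.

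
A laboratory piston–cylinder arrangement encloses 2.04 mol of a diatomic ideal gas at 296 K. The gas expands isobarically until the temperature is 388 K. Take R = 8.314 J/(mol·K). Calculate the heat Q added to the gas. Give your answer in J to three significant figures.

Isobaric: W = nRΔT = (2.04)(8.314)(92) = 1560 J.
ΔU = nCᵥΔT with Cᵥ = 5R/2: ΔU = (2.04)(20.79)(92) = 3901 J.
Q = ΔU + W = 3901 + 1560 = 5461 J.

Q ≈ 5460 J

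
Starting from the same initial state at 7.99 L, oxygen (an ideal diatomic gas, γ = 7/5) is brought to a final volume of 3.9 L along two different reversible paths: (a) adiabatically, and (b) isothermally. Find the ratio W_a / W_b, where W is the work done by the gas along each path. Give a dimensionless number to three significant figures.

Path (a) adiabatic: W = P₁V₁(1 − (V₁/V₂)^(γ−1))/(γ−1) → W_a/(P₁V₁) = -0.8307.
Path (b) isothermal: W = P₁V₁ ln(V₂/V₁) → W_b/(P₁V₁) = -0.7172.
W_a / W_b = -0.8307 / -0.7172 = 1.158.

W_a / W_b ≈ 1.16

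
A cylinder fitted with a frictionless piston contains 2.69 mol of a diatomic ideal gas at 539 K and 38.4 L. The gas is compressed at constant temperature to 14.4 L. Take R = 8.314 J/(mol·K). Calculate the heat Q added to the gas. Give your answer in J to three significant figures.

Q ≈ -11800 J

Isothermal ⇒ ΔU = 0, so Q = W = nRT ln(V₂/V₁).
Q = (2.69)(8.314)(539) ln(14.4/38.4) = 12055 × -0.9808 = -11823 J.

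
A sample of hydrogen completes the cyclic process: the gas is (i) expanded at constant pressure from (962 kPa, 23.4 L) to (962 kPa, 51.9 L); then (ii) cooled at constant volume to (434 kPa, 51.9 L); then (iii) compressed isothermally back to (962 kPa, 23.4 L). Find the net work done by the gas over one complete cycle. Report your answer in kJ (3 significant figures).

W_net ≈ 9.47 kJ

Leg (i): W = PΔV = (962)(51.9 − 23.4) = 27417 J.
Leg (ii): W = 0.
Leg (iii): W = PᵢVᵢ ln(V_f/Vᵢ) = (22525) ln(23.4/51.9) = -17943 J.
W_net = 27417 − 17943 = 9474 J.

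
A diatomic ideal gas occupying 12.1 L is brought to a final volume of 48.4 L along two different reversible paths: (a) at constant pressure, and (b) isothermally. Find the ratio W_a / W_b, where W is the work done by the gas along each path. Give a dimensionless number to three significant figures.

Path (a) isobaric: W = P₁(V₂ − V₁) → W_a/(P₁V₁) = 3.
Path (b) isothermal: W = P₁V₁ ln(V₂/V₁) → W_b/(P₁V₁) = 1.386.
W_a / W_b = 3 / 1.386 = 2.164.

W_a / W_b ≈ 2.16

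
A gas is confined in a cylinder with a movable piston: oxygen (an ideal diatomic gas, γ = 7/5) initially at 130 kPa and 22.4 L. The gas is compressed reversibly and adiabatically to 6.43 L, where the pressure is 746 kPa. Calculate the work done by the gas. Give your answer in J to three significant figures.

W ≈ -4710 J

Adiabatic: W = (P₁V₁ − P₂V₂)/(γ − 1) with γ = 7/5.
P₁V₁ = 2912 J, P₂V₂ = 4797 J.
W = (2912 − 4797) / 0.4 = -4712 J.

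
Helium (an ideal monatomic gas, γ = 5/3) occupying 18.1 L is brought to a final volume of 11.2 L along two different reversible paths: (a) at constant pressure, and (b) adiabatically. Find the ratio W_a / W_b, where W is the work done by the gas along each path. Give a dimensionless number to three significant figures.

W_a / W_b ≈ 0.674

Path (a) isobaric: W = P₁(V₂ − V₁) → W_a/(P₁V₁) = -0.3812.
Path (b) adiabatic: W = P₁V₁(1 − (V₁/V₂)^(γ−1))/(γ−1) → W_b/(P₁V₁) = -0.5657.
W_a / W_b = -0.3812 / -0.5657 = 0.6739.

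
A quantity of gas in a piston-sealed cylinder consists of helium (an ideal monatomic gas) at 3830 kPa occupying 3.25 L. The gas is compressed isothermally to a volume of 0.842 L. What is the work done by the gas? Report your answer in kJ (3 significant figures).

Isothermal: W = nRT ln(V₂/V₁) = P₁V₁ ln(V₂/V₁).
P₁V₁ = (3830 kPa)(3.25 L) = 12448 J.
W = 12448 × ln(0.842/3.25) = 12448 × -1.351
W_by_gas = -16812 J.

W ≈ -16.8 kJ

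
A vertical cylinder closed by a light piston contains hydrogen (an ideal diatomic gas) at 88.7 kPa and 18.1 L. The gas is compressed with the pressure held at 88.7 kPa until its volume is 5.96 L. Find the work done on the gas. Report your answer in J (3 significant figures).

Isobaric: W = P ΔV.
W = (88.7 kPa)(5.96 − 18.1 L) = (88.7)(-12.14) = -1077 J.
Work on gas = −W_by = 1077 J.

W ≈ 1080 J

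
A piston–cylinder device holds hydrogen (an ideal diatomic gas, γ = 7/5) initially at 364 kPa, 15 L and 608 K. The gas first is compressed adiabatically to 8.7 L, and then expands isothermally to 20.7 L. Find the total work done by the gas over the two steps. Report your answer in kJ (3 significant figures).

W_total ≈ 2.56 kJ

Step 1 (adiabatic): W = (P₁V₁ − P₂V₂)/(γ−1) = (5460 − 6789)/0.4 = -3323 J.
After step 1: P = 780.4 kPa, V = 8.7 L, T = 756 K.
Step 2 (isothermal): W = P₁V₁ ln(V₂/V₁) = (6789) ln(20.7/8.7) = 5885 J.
W_total = -3323 + 5885 = 2562 J.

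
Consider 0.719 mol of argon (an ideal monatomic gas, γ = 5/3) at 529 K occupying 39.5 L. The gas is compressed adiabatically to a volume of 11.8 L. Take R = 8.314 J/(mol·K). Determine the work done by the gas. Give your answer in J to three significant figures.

Adiabatic: TV^(γ−1) = const with γ = 5/3.
T₂ = T₁ (V₁/V₂)^(γ−1) = 529 × (39.5/11.8)^0.667 = 529 × 2.238 = 1184 K.
W_by = nCᵥ(T₁ − T₂) = (0.719)(12.47)(529 − 1184) = -5871 J.

W ≈ -5870 J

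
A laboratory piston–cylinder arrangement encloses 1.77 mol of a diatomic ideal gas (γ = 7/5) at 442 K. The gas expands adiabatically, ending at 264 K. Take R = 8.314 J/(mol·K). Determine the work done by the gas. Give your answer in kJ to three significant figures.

Adiabatic ⇒ Q = 0, so W_by = −ΔU = nCᵥ(T₁ − T₂).
Cᵥ = 5R/2 = 20.79 J/(mol·K).
W = (1.77)(20.79)(442 − 264) = 6549 J.

W ≈ 6.55 kJ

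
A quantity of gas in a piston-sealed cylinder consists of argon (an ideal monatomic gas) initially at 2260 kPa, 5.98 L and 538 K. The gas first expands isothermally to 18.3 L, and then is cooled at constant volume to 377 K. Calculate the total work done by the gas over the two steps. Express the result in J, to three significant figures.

Step 1 (isothermal): W = P₁V₁ ln(V₂/V₁) = (13515) ln(18.3/5.98) = 15116 J.
Step 2 (isochoric): W = 0 (constant volume).
W_total = 15116 + 0 = 15116 J.

W_total ≈ 15100 J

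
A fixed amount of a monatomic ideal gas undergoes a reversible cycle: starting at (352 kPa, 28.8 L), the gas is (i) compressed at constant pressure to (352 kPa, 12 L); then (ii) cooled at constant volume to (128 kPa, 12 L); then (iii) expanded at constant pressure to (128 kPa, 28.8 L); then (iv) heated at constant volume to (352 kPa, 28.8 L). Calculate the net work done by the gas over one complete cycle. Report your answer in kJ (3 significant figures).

Constant-volume legs do no work.
W(i) = (352)(12 − 28.8) = -5914 J; W(iii) = (128)(28.8 − 12) = 2150 J.
W_net = -5914 + 2150 = -3763 J (the counter-clockwise enclosed area).

W_net ≈ -3.76 kJ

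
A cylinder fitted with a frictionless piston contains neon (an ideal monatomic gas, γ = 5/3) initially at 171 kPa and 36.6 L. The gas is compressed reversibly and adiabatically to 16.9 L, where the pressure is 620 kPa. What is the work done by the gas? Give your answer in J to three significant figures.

Adiabatic: W = (P₁V₁ − P₂V₂)/(γ − 1) with γ = 5/3.
P₁V₁ = 6259 J, P₂V₂ = 10478 J.
W = (6259 − 10478) / 0.6667 = -6329 J.

W ≈ -6330 J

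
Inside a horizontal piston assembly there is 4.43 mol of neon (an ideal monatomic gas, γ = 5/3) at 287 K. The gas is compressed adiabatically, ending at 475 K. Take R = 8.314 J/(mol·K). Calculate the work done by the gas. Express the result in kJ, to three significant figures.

W ≈ -10.4 kJ

Adiabatic ⇒ Q = 0, so W_by = −ΔU = nCᵥ(T₁ − T₂).
Cᵥ = 3R/2 = 12.47 J/(mol·K).
W = (4.43)(12.47)(287 − 475) = -10386 J.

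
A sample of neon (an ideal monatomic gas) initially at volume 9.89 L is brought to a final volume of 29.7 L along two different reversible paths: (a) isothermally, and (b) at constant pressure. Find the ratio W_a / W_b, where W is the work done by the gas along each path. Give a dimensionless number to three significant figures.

Path (a) isothermal: W = P₁V₁ ln(V₂/V₁) → W_a/(P₁V₁) = 1.1.
Path (b) isobaric: W = P₁(V₂ − V₁) → W_b/(P₁V₁) = 2.003.
W_a / W_b = 1.1 / 2.003 = 0.549.

W_a / W_b ≈ 0.549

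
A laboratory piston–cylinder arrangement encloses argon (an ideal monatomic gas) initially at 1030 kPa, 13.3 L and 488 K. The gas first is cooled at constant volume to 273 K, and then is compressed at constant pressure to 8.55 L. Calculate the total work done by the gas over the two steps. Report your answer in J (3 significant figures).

W_total ≈ -2740 J

Step 1 (isochoric): W = 0 (constant volume).
After step 1: P = 576.2 kPa (V unchanged).
Step 2 (isobaric): W = PΔV = (576.2 kPa)(8.55 − 13.3 L) = -2737 J.
W_total = 0 − 2737 = -2737 J.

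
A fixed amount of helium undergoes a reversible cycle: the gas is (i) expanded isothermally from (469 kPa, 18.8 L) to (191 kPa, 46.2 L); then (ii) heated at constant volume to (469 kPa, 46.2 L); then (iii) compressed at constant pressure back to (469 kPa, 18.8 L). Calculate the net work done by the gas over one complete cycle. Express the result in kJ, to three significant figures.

W_net ≈ -4.92 kJ

Leg (i): W = PᵢVᵢ ln(V_f/Vᵢ) = (8817) ln(46.2/18.8) = 7928 J.
Leg (ii): W = 0.
Leg (iii): W = PΔV = (469)(18.8 − 46.2) = -12851 J.
W_net = 7928 − 12851 = -4923 J.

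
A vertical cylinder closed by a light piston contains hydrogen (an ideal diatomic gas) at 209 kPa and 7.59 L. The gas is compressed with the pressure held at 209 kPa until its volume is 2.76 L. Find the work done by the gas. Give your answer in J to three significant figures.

Isobaric: W = P ΔV.
W = (209 kPa)(2.76 − 7.59 L) = (209)(-4.83) = -1009 J.

W ≈ -1010 J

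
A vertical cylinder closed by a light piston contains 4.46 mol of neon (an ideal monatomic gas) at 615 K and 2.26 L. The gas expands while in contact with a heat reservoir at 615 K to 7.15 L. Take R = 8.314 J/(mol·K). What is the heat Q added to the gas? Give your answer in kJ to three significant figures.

Q ≈ 26.3 kJ

Isothermal ⇒ ΔU = 0, so Q = W = nRT ln(V₂/V₁).
Q = (4.46)(8.314)(615) ln(7.15/2.26) = 22804 × 1.152 = 26265 J.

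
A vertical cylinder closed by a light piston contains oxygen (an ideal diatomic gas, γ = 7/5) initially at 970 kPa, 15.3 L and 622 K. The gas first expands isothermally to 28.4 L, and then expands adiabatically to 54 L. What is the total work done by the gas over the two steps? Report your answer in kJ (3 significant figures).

Step 1 (isothermal): W = P₁V₁ ln(V₂/V₁) = (14841) ln(28.4/15.3) = 9180 J.
After step 1: P = 522.6 kPa, V = 28.4 L, T = 622 K.
Step 2 (adiabatic): W = (P₁V₁ − P₂V₂)/(γ−1) = (14841 − 11477)/0.4 = 8410 J.
W_total = 9180 + 8410 = 17589 J.

W_total ≈ 17.6 kJ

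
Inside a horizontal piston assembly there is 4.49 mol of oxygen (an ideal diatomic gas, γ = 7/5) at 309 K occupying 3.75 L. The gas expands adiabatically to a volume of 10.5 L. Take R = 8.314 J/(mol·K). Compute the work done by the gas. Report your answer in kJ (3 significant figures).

Adiabatic: TV^(γ−1) = const with γ = 7/5.
T₂ = T₁ (V₁/V₂)^(γ−1) = 309 × (3.75/10.5)^0.4 = 309 × 0.6624 = 204.7 K.
W_by = nCᵥ(T₁ − T₂) = (4.49)(20.79)(309 − 204.7) = 9735 J.

W ≈ 9.73 kJ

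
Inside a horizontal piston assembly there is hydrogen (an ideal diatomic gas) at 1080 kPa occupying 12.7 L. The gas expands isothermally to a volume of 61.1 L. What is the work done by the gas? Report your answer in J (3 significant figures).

W ≈ 21500 J

Isothermal: W = nRT ln(V₂/V₁) = P₁V₁ ln(V₂/V₁).
P₁V₁ = (1080 kPa)(12.7 L) = 13716 J.
W = 13716 × ln(61.1/12.7) = 13716 × 1.571
W_by_gas = 21547 J.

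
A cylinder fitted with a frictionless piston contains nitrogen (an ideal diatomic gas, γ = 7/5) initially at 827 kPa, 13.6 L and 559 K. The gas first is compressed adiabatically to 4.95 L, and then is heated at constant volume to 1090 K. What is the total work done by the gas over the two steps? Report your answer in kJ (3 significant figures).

Step 1 (adiabatic): W = (P₁V₁ − P₂V₂)/(γ−1) = (11247 − 16851)/0.4 = -14009 J.
Step 2 (isochoric): W = 0 (constant volume).
W_total = -14009 + 0 = -14009 J.

W_total ≈ -14.0 kJ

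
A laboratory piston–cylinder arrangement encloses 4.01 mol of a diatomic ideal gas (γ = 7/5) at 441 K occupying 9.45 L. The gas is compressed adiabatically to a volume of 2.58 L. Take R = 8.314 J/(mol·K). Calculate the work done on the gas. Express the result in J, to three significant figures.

W ≈ 25000 J

Adiabatic: TV^(γ−1) = const with γ = 7/5.
T₂ = T₁ (V₁/V₂)^(γ−1) = 441 × (9.45/2.58)^0.4 = 441 × 1.681 = 741.2 K.
W_by = nCᵥ(T₁ − T₂) = (4.01)(20.79)(441 − 741.2) = -25025 J.
Work on gas = −W_by = 25025 J.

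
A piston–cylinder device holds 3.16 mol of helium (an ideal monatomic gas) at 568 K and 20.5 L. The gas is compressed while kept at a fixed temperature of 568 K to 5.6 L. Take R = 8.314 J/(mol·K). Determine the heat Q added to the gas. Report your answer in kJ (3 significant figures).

Isothermal ⇒ ΔU = 0, so Q = W = nRT ln(V₂/V₁).
Q = (3.16)(8.314)(568) ln(5.6/20.5) = 14923 × -1.298 = -19364 J.

Q ≈ -19.4 kJ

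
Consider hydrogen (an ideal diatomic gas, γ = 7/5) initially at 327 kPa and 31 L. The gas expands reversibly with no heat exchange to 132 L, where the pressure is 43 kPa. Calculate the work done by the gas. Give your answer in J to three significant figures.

Adiabatic: W = (P₁V₁ − P₂V₂)/(γ − 1) with γ = 7/5.
P₁V₁ = 10137 J, P₂V₂ = 5676 J.
W = (10137 − 5676) / 0.4 = 11153 J.

W ≈ 11200 J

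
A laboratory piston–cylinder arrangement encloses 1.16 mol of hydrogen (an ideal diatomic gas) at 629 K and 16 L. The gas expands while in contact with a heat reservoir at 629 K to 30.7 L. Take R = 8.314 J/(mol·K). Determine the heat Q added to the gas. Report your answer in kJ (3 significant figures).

Q ≈ 3.95 kJ

Isothermal ⇒ ΔU = 0, so Q = W = nRT ln(V₂/V₁).
Q = (1.16)(8.314)(629) ln(30.7/16) = 6066 × 0.6517 = 3953 J.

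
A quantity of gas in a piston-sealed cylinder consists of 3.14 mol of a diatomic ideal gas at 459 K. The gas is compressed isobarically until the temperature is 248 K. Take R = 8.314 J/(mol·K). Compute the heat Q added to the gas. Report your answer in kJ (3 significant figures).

Isobaric: W = nRΔT = (3.14)(8.314)(-211) = -5508 J.
ΔU = nCᵥΔT with Cᵥ = 5R/2: ΔU = (3.14)(20.79)(-211) = -13771 J.
Q = ΔU + W = -13771 − 5508 = -19279 J.

Q ≈ -19.3 kJ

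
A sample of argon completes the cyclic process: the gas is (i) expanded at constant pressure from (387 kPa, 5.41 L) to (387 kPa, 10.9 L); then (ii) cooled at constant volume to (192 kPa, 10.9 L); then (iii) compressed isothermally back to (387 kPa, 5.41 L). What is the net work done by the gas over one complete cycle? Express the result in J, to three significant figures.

W_net ≈ 659 J

Leg (i): W = PΔV = (387)(10.9 − 5.41) = 2125 J.
Leg (ii): W = 0.
Leg (iii): W = PᵢVᵢ ln(V_f/Vᵢ) = (2093) ln(5.41/10.9) = -1466 J.
W_net = 2125 − 1466 = 658.6 J.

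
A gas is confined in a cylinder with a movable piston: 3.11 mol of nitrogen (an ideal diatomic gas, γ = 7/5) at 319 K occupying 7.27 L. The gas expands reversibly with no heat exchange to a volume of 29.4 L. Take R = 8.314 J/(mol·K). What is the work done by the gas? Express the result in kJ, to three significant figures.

Adiabatic: TV^(γ−1) = const with γ = 7/5.
T₂ = T₁ (V₁/V₂)^(γ−1) = 319 × (7.27/29.4)^0.4 = 319 × 0.5718 = 182.4 K.
W_by = nCᵥ(T₁ − T₂) = (3.11)(20.79)(319 − 182.4) = 8829 J.

W ≈ 8.83 kJ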